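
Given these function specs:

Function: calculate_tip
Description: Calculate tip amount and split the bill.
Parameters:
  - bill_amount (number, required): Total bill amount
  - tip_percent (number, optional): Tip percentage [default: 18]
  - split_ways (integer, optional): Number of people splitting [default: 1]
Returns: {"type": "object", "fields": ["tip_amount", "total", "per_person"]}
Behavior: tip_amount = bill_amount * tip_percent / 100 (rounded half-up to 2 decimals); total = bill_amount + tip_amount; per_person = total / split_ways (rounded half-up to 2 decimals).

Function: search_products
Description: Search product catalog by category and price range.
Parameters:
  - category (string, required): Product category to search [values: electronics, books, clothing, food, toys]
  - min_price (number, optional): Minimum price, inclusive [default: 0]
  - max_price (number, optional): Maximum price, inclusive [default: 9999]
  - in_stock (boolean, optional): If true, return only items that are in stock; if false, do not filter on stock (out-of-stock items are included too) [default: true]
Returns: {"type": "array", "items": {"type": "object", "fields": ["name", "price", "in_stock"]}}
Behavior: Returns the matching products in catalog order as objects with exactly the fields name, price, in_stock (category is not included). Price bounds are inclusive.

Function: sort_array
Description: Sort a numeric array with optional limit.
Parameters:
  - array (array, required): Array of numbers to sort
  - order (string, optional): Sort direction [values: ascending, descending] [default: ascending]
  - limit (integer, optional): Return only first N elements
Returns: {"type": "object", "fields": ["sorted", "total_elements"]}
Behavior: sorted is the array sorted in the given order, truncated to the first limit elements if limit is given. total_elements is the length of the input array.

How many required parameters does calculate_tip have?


Parameters of calculate_tip: bill_amount (required), tip_percent (optional), split_ways (optional)
Required count:
1


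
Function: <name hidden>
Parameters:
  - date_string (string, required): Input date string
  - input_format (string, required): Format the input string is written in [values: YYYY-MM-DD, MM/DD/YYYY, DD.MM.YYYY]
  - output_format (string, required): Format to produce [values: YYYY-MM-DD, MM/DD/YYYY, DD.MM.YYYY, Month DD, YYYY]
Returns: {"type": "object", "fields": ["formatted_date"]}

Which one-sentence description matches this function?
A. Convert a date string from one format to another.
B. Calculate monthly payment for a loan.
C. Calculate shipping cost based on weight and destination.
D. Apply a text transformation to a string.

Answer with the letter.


Parameters date_string, input_format, output_format and return ["formatted_date"] fit: Convert a date string from one format to another.
A


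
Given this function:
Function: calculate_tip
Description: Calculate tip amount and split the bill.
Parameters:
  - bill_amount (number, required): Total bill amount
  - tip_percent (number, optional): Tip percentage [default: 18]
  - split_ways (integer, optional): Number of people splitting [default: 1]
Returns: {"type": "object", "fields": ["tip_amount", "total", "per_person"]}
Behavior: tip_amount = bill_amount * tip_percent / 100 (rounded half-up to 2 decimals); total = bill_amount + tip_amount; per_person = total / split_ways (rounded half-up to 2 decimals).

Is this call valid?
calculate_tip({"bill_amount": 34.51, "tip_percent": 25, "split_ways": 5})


Checking all required parameters present and types match... All valid.
Valid


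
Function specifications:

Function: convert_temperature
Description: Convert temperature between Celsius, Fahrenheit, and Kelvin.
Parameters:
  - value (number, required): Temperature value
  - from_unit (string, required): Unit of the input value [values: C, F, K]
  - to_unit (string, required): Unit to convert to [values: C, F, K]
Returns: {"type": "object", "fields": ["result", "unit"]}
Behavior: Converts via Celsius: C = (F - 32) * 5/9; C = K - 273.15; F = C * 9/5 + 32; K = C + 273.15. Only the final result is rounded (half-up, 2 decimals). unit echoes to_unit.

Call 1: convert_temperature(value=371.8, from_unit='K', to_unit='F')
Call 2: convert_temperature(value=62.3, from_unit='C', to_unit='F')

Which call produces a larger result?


Call 1:
  To C: 371.8 - 273.15 = 98.65
  To F: 98.65 * 9/5 + 32 = 209.57
  Round to 2 decimals: 209.57
  -> 209.57 F
Call 2:
  Input already in C: 62.3
  To F: 62.3 * 9/5 + 32 = 144.14
  Round to 2 decimals: 144.14
  -> 144.14 F
Call 1 (209.57 F)


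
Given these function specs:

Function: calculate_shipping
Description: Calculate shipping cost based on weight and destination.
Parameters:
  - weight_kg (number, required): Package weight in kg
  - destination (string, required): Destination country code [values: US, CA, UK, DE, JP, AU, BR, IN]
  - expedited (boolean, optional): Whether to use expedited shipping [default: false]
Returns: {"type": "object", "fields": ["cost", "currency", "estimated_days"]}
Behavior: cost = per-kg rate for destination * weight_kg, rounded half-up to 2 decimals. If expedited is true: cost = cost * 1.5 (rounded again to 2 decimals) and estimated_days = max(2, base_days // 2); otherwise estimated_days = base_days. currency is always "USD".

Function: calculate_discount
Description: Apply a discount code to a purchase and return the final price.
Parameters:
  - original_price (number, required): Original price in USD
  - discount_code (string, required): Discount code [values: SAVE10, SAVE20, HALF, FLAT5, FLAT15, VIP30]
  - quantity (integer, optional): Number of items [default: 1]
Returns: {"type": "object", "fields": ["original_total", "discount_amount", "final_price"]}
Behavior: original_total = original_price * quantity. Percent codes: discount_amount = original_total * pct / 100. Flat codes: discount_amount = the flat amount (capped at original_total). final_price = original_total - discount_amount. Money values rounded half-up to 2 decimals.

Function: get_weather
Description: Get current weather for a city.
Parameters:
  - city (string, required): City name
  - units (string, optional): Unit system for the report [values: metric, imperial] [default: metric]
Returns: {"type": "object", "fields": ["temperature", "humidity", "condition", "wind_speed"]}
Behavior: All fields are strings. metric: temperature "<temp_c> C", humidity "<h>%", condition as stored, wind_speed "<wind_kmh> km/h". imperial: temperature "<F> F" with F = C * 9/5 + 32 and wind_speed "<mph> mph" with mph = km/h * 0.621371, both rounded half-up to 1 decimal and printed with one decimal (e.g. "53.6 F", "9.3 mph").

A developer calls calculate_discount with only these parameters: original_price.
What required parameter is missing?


Required parameters: original_price, discount_code
Provided: original_price
Missing: discount_code
discount_code


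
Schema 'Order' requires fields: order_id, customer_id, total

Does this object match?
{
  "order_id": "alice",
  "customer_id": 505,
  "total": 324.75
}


Checking required fields... All present.
Valid - all required fields present


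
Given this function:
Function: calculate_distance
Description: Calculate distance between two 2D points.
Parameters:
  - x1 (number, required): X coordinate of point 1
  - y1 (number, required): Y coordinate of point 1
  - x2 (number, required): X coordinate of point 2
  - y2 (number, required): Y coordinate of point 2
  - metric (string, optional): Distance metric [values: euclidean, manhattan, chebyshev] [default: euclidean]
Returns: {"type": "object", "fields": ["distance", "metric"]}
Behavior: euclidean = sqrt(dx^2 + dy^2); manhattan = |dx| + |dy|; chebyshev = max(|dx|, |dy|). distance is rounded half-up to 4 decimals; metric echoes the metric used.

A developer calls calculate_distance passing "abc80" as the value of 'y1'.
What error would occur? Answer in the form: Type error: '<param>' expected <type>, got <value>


Spec: 'y1' is declared as number; "abc80" is a string.
Type error: 'y1' expected number, got "abc80"


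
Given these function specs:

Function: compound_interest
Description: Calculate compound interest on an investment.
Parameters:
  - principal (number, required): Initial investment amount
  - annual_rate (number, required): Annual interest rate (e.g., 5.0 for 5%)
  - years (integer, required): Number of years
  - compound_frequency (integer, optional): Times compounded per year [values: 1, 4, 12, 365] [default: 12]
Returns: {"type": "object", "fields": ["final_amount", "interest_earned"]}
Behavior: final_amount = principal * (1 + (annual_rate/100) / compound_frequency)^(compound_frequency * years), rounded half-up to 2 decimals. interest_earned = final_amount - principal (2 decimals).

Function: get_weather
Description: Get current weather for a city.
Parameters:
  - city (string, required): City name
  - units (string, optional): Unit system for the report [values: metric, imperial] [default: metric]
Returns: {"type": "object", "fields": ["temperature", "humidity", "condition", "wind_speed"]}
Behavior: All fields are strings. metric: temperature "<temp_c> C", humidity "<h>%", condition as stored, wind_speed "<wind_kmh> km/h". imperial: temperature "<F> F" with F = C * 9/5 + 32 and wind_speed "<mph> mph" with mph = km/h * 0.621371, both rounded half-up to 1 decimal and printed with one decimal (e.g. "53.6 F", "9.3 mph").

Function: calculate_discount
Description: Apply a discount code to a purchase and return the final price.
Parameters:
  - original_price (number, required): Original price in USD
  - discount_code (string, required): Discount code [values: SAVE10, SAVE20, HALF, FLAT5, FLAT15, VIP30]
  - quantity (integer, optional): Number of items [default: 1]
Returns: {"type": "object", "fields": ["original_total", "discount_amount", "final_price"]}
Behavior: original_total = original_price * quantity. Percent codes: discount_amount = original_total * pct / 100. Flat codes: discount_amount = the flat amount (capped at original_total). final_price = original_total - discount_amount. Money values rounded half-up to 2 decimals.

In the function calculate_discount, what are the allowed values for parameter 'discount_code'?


The calculate_discount spec declares:
  - discount_code (string, required): Discount code [values: SAVE10, SAVE20, HALF, FLAT5, FLAT15, VIP30]
Allowed values:
SAVE10, SAVE20, HALF, FLAT5, FLAT15, VIP30


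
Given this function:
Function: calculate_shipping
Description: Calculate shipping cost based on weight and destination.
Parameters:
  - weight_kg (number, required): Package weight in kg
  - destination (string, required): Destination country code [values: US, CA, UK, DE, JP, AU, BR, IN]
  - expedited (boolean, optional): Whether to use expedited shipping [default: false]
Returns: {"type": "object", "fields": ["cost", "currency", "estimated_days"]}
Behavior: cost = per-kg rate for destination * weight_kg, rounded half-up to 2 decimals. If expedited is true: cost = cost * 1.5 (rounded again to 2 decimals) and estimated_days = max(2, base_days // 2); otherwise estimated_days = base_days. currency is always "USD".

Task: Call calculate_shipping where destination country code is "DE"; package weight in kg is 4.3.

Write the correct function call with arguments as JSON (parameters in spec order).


Mapping each described value to its parameter name:
  'Destination country code' -> destination = "DE"
  'Package weight in kg' -> weight_kg = 4.3
calculate_shipping({"weight_kg": 4.3, "destination": "DE"})


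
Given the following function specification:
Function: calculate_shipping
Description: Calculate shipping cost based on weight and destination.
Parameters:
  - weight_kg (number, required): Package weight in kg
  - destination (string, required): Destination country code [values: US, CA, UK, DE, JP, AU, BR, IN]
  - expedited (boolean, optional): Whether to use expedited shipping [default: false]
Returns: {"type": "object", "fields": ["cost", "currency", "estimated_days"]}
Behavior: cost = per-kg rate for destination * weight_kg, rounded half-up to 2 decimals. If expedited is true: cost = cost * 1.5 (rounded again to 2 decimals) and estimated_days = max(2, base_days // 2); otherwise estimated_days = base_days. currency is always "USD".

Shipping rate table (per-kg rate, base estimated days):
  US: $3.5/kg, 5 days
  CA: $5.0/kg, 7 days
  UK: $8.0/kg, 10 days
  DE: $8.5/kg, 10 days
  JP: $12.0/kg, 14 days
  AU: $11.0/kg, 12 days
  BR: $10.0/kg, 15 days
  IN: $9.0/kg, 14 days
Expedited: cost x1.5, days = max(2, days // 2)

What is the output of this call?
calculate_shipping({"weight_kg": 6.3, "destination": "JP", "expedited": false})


Rate for JP: $12.0/kg, base 14 days
cost = 12.0 * 6.3 = 75.6 -> 75.60
expedited not set/false: estimated_days = 14
Output:
{"cost": 75.6, "currency": "USD", "estimated_days": 14}


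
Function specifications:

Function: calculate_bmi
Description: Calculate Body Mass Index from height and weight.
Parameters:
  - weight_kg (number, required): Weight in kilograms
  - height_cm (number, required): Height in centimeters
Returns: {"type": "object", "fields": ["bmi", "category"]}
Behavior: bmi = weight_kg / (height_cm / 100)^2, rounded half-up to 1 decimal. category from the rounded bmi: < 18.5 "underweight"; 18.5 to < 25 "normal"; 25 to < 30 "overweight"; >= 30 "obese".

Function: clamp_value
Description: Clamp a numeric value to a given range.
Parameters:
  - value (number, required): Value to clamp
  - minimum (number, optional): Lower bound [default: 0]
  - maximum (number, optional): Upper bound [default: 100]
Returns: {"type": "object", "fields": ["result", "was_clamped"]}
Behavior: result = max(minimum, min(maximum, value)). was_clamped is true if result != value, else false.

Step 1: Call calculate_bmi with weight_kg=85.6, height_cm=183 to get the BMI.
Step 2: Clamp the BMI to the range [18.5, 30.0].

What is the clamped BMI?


Step 1: calculate_bmi(weight_kg=85.6, height_cm=183)
  height_m = 183 / 100 = 1.83
  bmi = 85.6 / 1.83^2 = 85.6 / 3.3489 = 25.560632 -> 25.6
  25 <= 25.6 < 30 -> overweight
  -> bmi = 25.6
Step 2: clamp_value(value=25.6, minimum=18.5, maximum=30.0)
  result = max(18.5, min(30.0, 25.6)) = max(18.5, 25.6) = 25.6
  was_clamped = (25.6 != 25.6) = false
  -> result = 25.6
25.6


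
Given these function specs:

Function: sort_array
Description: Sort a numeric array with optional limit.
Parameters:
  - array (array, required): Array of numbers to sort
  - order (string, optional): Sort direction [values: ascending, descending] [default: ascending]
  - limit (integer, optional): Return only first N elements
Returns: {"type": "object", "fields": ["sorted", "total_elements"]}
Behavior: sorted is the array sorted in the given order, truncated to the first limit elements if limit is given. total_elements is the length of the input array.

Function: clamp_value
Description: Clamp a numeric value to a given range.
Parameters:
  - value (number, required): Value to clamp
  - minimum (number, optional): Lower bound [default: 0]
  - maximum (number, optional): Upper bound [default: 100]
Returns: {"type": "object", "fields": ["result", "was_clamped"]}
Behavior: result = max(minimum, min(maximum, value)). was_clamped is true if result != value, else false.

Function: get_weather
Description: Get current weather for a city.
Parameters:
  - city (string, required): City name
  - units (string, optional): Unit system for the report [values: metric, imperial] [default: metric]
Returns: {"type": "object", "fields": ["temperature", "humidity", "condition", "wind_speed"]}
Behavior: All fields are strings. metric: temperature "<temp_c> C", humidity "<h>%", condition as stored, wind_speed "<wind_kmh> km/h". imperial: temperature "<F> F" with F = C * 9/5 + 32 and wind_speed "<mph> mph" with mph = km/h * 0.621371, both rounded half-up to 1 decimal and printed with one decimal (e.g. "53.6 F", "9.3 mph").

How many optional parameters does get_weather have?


Parameters of get_weather: city (required), units (optional)
Optional count:
1


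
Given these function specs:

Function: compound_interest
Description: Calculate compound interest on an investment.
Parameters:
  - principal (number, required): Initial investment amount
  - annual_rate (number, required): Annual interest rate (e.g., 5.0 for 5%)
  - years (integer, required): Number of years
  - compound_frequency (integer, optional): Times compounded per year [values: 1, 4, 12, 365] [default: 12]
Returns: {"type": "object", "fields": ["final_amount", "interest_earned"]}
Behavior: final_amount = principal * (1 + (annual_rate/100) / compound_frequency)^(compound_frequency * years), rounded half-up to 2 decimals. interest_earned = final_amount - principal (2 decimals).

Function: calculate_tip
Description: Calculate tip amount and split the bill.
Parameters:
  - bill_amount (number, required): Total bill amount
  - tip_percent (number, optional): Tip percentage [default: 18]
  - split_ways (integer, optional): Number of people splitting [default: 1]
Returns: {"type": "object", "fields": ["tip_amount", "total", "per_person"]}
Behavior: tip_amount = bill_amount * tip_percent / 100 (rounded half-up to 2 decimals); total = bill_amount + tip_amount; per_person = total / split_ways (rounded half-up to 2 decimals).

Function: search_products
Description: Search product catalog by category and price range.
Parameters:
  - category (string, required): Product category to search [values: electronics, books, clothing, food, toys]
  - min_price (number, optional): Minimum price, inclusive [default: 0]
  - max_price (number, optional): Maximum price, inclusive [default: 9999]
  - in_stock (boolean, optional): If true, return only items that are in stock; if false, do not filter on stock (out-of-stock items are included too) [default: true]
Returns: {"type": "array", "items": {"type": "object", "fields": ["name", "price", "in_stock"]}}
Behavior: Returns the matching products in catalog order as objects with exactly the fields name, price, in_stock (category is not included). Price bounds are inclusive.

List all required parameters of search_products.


Parameters of search_products and their required/optional flag:
  category: required
  min_price: optional
  max_price: optional
  in_stock: optional
category


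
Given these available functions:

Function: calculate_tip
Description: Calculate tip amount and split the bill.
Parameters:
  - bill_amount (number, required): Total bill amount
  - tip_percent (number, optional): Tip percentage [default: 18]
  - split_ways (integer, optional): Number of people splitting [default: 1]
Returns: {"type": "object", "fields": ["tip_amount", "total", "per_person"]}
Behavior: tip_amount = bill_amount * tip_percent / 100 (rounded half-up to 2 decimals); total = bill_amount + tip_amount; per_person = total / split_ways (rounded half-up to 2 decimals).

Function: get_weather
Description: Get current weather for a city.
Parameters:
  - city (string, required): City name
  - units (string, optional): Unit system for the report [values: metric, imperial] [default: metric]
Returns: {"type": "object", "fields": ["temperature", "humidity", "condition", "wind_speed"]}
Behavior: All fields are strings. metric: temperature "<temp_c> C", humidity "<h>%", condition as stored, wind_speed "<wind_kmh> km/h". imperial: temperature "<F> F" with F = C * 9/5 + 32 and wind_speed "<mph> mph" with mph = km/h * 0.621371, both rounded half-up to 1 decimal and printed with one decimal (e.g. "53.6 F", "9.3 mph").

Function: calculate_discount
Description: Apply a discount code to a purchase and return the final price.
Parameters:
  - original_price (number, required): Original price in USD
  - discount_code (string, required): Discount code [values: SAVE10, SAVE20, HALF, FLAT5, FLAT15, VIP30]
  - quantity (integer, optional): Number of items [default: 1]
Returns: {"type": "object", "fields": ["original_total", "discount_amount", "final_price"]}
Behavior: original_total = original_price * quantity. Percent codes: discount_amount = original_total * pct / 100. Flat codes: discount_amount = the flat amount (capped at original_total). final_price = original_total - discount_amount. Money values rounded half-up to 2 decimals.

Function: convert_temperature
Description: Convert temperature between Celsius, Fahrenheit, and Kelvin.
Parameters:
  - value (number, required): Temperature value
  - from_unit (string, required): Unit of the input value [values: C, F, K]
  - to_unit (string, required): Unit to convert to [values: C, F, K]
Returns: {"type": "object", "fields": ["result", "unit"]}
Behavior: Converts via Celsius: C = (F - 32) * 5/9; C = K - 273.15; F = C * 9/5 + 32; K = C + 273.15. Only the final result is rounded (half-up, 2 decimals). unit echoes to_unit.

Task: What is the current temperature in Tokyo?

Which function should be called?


The task needs a function whose description is: Get current weather for a city.
get_weather


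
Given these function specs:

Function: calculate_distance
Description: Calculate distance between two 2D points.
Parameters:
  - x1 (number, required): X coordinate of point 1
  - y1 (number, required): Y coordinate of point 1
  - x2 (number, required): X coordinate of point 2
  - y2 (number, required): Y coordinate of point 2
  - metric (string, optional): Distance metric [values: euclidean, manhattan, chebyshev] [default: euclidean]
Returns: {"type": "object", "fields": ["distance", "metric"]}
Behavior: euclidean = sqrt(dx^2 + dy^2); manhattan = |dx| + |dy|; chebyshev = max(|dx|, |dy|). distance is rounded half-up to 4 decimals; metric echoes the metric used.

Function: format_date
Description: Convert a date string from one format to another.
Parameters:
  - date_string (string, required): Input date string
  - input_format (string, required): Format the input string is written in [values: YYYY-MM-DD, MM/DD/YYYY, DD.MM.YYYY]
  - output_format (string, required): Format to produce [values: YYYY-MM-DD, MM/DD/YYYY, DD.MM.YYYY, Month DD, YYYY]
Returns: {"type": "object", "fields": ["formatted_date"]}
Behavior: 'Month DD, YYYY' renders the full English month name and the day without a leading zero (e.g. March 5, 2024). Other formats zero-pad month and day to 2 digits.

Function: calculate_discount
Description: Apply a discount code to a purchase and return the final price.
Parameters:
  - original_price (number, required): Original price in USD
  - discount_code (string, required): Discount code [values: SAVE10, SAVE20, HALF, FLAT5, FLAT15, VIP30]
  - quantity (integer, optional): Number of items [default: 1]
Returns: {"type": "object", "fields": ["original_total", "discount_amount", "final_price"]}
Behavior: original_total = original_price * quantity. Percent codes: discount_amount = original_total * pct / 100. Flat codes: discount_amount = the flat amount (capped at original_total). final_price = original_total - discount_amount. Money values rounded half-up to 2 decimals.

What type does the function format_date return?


The format_date spec declares Returns: {"type": "object", "fields": ["formatted_date"]}
Type:
object


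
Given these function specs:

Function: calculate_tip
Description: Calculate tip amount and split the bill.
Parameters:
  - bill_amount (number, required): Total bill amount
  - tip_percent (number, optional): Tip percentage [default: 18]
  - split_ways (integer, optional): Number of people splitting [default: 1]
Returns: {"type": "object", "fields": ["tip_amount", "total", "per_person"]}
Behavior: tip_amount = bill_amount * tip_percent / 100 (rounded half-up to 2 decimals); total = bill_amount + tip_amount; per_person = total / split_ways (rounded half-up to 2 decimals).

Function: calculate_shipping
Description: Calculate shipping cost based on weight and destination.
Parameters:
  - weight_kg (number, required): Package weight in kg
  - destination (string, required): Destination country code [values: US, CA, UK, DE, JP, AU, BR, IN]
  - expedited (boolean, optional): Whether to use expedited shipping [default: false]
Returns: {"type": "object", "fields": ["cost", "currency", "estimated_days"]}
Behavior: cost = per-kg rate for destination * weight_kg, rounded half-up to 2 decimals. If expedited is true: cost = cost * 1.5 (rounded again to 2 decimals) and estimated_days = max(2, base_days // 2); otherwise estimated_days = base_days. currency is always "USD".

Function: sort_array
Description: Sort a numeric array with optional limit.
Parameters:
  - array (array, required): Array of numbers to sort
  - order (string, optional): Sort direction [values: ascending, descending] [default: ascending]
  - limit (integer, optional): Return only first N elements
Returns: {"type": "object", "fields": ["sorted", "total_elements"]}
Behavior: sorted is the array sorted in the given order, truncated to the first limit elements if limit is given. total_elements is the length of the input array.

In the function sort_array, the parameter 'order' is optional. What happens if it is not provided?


The sort_array spec declares:
  - order (string, optional): Sort direction [values: ascending, descending] [default: ascending]
It defaults to ascending


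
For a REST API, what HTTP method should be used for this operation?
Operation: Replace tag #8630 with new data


GET = read, POST = create, PUT = update/replace, DELETE = remove
This operation is an update/replace.
PUT


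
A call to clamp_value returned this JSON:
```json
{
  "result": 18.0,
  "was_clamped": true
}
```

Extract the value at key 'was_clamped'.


true


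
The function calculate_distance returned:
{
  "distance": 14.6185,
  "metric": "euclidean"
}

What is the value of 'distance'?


14.6185


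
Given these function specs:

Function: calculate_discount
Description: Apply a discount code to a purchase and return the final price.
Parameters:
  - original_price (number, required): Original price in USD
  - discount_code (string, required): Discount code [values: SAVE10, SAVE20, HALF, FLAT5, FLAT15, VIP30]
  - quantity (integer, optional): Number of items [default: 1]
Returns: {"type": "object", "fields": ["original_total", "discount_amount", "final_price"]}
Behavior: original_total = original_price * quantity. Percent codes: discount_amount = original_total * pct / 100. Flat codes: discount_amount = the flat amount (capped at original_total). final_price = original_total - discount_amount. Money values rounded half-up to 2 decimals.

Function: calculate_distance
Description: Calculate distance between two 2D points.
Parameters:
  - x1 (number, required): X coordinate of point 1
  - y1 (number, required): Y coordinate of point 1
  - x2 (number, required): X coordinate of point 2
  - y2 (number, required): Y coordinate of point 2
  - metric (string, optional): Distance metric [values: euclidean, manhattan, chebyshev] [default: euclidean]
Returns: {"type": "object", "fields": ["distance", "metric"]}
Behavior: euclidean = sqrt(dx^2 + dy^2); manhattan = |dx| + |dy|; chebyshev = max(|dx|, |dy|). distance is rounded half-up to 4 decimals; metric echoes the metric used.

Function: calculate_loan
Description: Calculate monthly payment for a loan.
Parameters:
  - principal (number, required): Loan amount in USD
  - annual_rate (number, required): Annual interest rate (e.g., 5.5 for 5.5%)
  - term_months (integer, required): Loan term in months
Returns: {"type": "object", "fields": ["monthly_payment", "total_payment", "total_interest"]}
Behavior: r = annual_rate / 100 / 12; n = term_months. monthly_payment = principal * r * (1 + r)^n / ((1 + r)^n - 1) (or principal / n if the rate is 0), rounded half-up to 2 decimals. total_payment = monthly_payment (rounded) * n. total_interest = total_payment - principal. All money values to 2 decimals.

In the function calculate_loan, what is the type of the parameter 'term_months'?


The calculate_loan spec declares:
  - term_months (integer, required): Loan term in months
Type:
integer


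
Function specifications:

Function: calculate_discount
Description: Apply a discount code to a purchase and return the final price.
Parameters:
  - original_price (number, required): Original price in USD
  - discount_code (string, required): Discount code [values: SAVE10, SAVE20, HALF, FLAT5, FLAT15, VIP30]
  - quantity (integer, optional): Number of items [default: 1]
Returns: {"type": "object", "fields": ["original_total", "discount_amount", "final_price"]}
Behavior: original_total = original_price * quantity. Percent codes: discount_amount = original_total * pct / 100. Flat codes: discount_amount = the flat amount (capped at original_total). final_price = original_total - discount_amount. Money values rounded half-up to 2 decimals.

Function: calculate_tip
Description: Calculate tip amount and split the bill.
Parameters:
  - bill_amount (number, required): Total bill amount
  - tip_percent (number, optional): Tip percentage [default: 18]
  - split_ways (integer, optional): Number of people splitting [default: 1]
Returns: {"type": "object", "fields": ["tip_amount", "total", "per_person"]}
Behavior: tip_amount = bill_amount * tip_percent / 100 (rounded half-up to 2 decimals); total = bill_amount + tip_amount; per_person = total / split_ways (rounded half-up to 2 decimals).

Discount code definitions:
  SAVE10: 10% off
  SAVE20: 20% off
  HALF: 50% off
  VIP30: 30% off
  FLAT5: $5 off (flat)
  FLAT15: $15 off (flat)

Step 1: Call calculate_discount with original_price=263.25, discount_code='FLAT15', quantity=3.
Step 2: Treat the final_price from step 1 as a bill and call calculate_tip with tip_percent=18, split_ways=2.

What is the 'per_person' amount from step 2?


Step 1: calculate_discount(original_price=263.25, discount_code=FLAT15, quantity=3)
  original_total = 263.25 * 3 = 789.75
  FLAT15 = $15 flat: discount_amount = min(15.00, 789.75) = 15.00
  final_price = 789.75 - 15.00 = 774.75
  -> final_price = 774.75
Step 2: calculate_tip(bill_amount=774.75, tip_percent=18, split_ways=2)
  tip_amount = 774.75 * 18/100 = 139.455 -> 139.46
  total = 774.75 + 139.46 = 914.21
  per_person = 914.21 / 2 = 457.105 -> 457.11
  -> per_person = 457.11
$457.11


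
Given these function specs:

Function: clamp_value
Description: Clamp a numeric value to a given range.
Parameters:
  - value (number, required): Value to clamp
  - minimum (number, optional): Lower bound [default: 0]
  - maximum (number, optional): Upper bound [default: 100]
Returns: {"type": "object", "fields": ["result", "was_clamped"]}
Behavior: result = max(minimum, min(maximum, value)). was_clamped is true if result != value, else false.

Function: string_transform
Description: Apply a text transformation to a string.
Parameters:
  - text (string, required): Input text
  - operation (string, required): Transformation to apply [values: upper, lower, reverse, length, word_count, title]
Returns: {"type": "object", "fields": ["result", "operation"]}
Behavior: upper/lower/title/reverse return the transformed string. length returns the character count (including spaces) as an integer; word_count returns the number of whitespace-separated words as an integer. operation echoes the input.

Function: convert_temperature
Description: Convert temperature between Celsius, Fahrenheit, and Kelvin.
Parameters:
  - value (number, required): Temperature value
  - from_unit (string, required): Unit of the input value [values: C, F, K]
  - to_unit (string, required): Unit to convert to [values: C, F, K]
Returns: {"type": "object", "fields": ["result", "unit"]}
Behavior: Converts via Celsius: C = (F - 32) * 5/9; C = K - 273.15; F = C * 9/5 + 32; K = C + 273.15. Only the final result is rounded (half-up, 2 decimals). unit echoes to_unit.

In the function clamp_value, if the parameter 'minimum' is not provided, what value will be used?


The clamp_value spec declares:
  - minimum (number, optional): Lower bound [default: 0]
Default:
0


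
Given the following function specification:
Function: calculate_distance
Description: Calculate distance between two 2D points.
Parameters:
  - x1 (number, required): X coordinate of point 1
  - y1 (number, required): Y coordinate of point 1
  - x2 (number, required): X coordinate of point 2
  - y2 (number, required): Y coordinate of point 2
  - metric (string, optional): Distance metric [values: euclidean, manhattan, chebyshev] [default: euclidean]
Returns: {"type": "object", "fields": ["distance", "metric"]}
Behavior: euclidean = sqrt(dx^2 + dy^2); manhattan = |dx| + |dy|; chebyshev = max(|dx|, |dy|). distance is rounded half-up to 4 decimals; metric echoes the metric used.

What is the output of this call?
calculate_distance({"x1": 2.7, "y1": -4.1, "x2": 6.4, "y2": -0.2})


Defaults applied: metric=euclidean
|dx| = |6.4 - 2.7| = 3.7; |dy| = |-0.2 - -4.1| = 3.9
euclidean: sqrt(3.7^2 + 3.9^2) = sqrt(28.9) = 5.375872
Round to 4 decimals: 5.3759
Output:
{"distance": 5.3759, "metric": "euclidean"}


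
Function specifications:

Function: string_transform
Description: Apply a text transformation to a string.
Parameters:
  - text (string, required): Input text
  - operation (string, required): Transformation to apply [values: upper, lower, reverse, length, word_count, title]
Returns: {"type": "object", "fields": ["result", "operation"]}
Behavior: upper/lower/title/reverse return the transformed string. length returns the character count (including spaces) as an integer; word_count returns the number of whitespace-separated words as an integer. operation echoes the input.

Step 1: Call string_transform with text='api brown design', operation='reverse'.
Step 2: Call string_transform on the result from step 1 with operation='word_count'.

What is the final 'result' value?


Step 1: string_transform(text='api brown design', operation='reverse')
  -> result = 'ngised nworb ipa'
Step 2: string_transform(text='ngised nworb ipa', operation='word_count')
  words: ngised, nworb, ipa -> 3
  -> result = 3
3


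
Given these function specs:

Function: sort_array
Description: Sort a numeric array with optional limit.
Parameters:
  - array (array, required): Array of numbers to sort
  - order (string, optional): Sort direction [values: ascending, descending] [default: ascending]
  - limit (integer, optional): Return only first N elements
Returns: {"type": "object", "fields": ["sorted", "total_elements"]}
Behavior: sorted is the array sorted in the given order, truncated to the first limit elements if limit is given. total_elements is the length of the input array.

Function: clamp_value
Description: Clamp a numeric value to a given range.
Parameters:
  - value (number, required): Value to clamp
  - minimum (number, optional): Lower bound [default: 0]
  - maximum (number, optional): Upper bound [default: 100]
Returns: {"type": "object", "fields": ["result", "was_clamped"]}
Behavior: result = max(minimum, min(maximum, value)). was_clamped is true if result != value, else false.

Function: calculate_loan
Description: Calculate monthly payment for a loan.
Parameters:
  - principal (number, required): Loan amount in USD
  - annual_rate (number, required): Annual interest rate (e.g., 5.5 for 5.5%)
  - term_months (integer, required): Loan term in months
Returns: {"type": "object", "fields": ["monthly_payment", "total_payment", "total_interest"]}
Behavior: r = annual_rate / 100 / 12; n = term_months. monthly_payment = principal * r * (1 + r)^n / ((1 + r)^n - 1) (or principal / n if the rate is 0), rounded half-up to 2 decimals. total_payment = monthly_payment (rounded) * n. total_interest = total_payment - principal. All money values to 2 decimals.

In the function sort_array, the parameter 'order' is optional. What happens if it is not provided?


The sort_array spec declares:
  - order (string, optional): Sort direction [values: ascending, descending] [default: ascending]
It defaults to ascending


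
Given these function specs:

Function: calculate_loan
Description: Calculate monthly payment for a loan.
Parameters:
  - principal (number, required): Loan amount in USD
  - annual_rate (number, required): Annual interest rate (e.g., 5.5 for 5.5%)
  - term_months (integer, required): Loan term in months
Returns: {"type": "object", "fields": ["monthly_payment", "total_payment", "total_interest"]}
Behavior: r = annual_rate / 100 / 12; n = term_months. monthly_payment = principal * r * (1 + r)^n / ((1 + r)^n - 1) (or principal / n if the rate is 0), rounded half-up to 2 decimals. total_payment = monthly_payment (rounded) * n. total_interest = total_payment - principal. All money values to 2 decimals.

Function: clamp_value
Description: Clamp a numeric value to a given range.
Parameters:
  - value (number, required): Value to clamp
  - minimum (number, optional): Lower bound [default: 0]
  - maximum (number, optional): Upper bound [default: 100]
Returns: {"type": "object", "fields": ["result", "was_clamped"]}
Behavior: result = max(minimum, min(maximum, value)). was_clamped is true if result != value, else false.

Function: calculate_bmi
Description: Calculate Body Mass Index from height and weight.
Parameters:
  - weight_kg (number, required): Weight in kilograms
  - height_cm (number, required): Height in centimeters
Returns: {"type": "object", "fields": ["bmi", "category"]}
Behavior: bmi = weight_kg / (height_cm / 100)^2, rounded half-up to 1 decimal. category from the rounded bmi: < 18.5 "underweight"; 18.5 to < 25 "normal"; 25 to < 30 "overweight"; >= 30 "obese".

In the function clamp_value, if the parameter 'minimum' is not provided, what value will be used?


The clamp_value spec declares:
  - minimum (number, optional): Lower bound [default: 0]
Default:
0


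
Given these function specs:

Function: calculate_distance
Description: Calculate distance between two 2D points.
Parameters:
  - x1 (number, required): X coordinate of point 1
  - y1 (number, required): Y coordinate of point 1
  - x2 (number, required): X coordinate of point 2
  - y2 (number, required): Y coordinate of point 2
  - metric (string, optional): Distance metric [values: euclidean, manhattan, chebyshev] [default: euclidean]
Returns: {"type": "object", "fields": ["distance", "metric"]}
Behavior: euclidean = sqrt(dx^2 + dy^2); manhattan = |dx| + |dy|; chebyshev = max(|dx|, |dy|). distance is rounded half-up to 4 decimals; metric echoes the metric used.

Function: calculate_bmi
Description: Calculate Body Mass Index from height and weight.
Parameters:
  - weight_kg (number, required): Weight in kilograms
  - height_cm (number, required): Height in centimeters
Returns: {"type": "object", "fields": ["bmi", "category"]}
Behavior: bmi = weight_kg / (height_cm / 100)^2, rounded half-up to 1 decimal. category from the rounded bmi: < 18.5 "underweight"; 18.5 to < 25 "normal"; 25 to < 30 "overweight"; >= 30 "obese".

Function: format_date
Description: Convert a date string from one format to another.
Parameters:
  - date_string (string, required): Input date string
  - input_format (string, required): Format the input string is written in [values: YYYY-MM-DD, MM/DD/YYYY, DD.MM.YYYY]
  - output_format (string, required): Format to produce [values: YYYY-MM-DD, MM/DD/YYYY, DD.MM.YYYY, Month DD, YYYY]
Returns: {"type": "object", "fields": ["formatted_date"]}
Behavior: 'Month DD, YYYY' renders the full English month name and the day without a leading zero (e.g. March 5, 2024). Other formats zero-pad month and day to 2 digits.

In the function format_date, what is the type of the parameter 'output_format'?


The format_date spec declares:
  - output_format (string, required): Format to produce [values: YYYY-MM-DD, MM/DD/YYYY, DD.MM.YYYY, Month DD, YYYY]
Type:
string


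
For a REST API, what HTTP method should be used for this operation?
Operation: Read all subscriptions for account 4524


GET = read, POST = create, PUT = update/replace, DELETE = remove
This operation is a read.
GET


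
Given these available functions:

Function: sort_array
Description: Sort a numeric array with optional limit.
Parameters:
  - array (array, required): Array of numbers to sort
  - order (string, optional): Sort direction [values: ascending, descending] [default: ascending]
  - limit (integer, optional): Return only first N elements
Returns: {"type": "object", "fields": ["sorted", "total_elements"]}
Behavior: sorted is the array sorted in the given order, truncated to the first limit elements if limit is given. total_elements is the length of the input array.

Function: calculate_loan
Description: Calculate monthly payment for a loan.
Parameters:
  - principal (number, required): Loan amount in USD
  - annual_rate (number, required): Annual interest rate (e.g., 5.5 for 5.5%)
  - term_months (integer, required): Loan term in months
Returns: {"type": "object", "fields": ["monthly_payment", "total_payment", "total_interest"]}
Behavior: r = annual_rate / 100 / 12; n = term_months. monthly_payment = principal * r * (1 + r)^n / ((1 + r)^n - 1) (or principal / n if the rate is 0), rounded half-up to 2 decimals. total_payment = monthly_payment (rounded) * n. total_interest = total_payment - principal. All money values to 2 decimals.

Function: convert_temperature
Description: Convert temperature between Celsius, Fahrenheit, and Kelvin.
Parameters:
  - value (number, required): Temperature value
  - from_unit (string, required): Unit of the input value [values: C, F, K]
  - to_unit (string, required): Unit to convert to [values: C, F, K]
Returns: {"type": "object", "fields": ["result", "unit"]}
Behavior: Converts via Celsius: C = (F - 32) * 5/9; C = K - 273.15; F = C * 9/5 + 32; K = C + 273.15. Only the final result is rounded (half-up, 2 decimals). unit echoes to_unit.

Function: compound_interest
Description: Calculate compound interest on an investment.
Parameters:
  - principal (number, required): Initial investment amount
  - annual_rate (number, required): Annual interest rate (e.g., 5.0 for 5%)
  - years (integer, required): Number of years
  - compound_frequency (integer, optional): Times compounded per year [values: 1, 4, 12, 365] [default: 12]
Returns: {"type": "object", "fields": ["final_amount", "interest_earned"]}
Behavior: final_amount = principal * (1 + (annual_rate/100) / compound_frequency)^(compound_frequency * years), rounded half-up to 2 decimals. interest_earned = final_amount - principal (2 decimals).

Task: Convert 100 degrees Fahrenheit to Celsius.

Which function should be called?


The task needs a function whose description is: Convert temperature between Celsius, Fahrenheit, and Kelvin.
convert_temperature
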